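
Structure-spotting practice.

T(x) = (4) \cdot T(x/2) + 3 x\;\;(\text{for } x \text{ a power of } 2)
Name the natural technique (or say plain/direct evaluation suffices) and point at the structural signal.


Diagnosis: the master substitution — the argument contracts 2-fold per step: reindex x exponentially and solve the linear recurrence in the new index.


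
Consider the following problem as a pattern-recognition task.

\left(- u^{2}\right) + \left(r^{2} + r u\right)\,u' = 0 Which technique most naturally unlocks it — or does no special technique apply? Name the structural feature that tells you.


Technique: the homogeneous substitution — solved for the derivative, the right side is unchanged under scaling r and u together — it depends only on the ratio u/r, so substitute a single ratio variable. Suitably rearranged — at times with the variables' roles exchanged — this doubles as a Bernoulli equation; the homogeneous reading needs no such setup.


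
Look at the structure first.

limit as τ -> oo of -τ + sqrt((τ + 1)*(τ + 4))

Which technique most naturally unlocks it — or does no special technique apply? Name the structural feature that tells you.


Best approach: conjugate multiplication — neither sqrt((τ + 1)*(τ + 4)) nor τ converges alone, so rewrite their difference as a conjugate-rationalized quotient first.


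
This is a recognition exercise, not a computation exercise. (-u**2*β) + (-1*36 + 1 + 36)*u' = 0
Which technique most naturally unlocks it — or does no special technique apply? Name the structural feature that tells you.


Verdict: separation of variables — a product of single-variable factors, β and u**2 — the textbook separable form.


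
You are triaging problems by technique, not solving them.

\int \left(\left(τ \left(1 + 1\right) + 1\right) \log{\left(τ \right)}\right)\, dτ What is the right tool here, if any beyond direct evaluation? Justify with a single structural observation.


Method: integration by parts — logs resist antidifferentiation but differentiate beautifully; pair \log{\left(τ \right)} with the polynomial (τ \left(1 + 1\right) + 1) via parts.


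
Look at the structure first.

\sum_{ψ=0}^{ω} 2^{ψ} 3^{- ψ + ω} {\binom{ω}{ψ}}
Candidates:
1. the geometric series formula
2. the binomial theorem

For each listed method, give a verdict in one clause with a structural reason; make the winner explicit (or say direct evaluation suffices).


Diagnosis: the binomial theorem — binomial coefficients against complementary powers of 2 and 3: recognize the binomial expansion and resum.
- the geometric series formula: dividing successive terms gives an index-dependent quantity, not a constant.
- the binomial theorem: a fit — the right tool for this form.


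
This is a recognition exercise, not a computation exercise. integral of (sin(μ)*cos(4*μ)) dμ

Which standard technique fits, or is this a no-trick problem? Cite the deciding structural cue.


Best approach: a trigonometric identity — the product sin(μ)*cos(4*μ) converts to a sum of single-frequency sinusoids via the product-to-sum identity.


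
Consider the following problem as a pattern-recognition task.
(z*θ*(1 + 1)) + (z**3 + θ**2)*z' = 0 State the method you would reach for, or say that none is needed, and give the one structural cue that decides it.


Diagnosis: the exact-equation method — equality of cross partials is the green light — assemble the potential function term by term.


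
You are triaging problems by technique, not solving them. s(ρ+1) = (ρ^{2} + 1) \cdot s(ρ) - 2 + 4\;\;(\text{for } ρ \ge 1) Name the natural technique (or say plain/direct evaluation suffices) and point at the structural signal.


Method: a summation factor — one-term recursion with variable weight ρ^{2} + 1 is solved by product normalization, not by root-finding.


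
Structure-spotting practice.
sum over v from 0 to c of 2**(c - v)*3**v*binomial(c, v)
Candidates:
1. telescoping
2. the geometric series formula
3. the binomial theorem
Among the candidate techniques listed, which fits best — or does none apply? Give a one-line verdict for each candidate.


Technique: the binomial theorem — binomial(c, v) weighting matched powers of 3 and 2 is the expanded form of (3 + 2)^c — fold it back up.
- telescoping — writing out consecutive terms as given produces no pairwise cancellation.
- the geometric series formula: dividing successive terms gives an index-dependent quantity, not a constant.
- the binomial theorem: applies; the problem has the shape this method handles.


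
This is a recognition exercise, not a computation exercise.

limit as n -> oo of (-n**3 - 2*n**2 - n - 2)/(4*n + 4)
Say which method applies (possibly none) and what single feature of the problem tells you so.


Diagnosis: dominant-term comparison — divide through by the highest power of n; every lower-order term dies and the dominant terms decide the limit. Differentiating the expression as a single quotient would eventually settle it as well; matching dominant growth settles it immediately.


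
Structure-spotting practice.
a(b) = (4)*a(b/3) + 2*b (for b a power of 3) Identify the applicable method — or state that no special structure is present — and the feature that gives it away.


Verdict: the master substitution — the argument b/3 divides the index by 3; the standard b = 3^m substitution converts it to a constant-shift recurrence.


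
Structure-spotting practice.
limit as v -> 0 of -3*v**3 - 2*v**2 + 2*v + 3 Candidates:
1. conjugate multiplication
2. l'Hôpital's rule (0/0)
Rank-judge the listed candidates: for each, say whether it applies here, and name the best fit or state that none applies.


Best approach: no special technique — no denominator vanishes and nothing blows up at 0: direct substitution is the whole computation.
- conjugate multiplication — no divergent radical difference is present for a conjugate pair to cancel.
- l'Hôpital's rule (0/0) — evaluation at the point is determinate, so the rule has nothing to repair.


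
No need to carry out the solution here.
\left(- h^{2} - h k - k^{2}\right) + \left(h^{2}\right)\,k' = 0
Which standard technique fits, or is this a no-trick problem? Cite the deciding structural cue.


Method: the homogeneous substitution — the slope's numerator and denominator share total degree; set v = k/h and the equation drops to separable form.


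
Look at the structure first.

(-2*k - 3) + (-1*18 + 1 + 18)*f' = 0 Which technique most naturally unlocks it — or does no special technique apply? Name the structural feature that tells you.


Verdict: no special technique — the slope is a function of k alone, so integrate both sides directly.


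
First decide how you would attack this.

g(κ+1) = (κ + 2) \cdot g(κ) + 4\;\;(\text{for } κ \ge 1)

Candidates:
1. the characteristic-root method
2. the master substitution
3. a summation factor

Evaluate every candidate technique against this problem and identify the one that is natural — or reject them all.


Best approach: a summation factor — it is first-order linear but the coefficient κ + 2 depends on the index, so multiply through by a summation factor to telescope it.
- the characteristic-root method: an index-dependent weight blocks the pure exponential ansatz.
- the master substitution: the recursive argument is a shift of the index, not a fixed fraction of it.
- a summation factor: yes — fits the structure here.


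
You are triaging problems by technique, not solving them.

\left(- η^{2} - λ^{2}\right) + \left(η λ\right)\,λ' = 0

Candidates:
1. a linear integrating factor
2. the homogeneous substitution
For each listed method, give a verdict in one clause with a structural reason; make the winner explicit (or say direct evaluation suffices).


Method: the homogeneous substitution — solved for the derivative, the right side is unchanged under scaling η and λ together — it depends only on the ratio λ/η, so substitute a single ratio variable. This doubles as a Bernoulli equation in the unknown as written; the homogeneous route needs no setup at all.
- a linear integrating factor: the unknown enters nonlinearly (through a power, a denominator, or a transcendental function), which the linear integrating-factor recipe cannot absorb as-is — any repair would come from a preliminary substitution, not the factor.
- the homogeneous substitution: applies; the problem has the shape this method handles.


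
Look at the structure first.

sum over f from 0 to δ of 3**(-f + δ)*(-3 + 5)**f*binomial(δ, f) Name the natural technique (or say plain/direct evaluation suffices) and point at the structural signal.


Best approach: the binomial theorem — binomial(δ, f) weighting matched powers of (-3 + 5) and 3 is the expanded form of ((-3 + 5) + 3)^δ — fold it back up.


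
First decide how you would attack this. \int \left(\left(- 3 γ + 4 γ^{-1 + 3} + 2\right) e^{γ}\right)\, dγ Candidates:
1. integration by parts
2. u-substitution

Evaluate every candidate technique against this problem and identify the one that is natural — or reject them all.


Technique: integration by parts — a polynomial (- 3 γ + 4 γ^{-1 + 3} + 2) against the kernel e^{γ} is the signature bounded-ladder case for integration by parts.
- integration by parts — applies; the problem has the shape this method handles.
- u-substitution — no subexpression of the integrand pairs with its own derivative as a factor — individual terms may offer their own substitutions, but any change of variable covering the whole integral would have to be constructed from outside the expression.


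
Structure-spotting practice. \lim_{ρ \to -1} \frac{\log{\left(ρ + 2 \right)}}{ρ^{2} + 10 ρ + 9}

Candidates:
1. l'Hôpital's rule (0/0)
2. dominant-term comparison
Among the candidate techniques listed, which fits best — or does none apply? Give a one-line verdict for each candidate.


Technique: l'Hôpital's rule (0/0) — numerator and denominator both vanish at -1 — a genuine 0/0 form, which is exactly when l'Hôpital applies. The standard small-argument limits would also carry it; the rule is the systematic route.
- l'Hôpital's rule (0/0) — applies; the problem has the shape this method handles.
- dominant-term comparison: no dominant-degree comparison decides it.


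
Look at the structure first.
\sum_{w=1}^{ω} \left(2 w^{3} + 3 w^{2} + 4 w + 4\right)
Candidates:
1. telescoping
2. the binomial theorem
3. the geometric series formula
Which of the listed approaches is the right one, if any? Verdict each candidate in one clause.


Method: no special technique — Faulhaber territory: sum each constant-multiple power of w with its closed-form formula, no trick required.
- telescoping: writing out consecutive terms as given produces no pairwise cancellation.
- the binomial theorem — no binomial coefficients pair with matched powers.
- the geometric series formula: the term-to-term ratio changes with the index, so the geometric formula cannot close it.


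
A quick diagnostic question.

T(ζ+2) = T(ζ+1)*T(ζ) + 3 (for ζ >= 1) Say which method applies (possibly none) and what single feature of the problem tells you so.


Technique: no special technique — the recurrence is nonlinear in the sequence terms; no linear-recurrence method fits it as written — one iterates or studies it directly.


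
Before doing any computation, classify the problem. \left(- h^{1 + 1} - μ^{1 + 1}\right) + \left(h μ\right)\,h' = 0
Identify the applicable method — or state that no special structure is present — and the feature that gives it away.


Verdict: the homogeneous substitution — the slope is degree-zero homogeneous: the ratio substitution v = h/μ collapses it. This doubles as a Bernoulli equation in the unknown as written; the homogeneous route needs no setup at all.


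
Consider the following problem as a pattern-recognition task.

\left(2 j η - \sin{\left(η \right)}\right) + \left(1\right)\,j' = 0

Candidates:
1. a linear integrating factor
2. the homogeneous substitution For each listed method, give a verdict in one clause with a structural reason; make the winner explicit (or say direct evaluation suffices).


Technique: a linear integrating factor — linear in the unknown with genuine forcing: multiply through by the exponential of the integrated coefficient and the left side closes into one derivative.
- a linear integrating factor: yes, a natural case for it.
- the homogeneous substitution — rescaling both variables together changes the slope, so no ratio substitution collapses it.


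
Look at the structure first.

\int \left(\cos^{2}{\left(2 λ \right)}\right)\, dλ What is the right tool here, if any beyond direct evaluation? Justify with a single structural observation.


Diagnosis: a trigonometric identity — the exponent on \cos^{2}{\left(2 λ \right)} is even — the power-reduction identity is the standard preprocessing step.


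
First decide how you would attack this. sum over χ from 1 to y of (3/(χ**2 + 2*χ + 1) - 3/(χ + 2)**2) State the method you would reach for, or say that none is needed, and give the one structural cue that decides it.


Technique: telescoping — a difference of consecutive values of one function (3/(χ**2 + 2*χ + 1) at one index and the next) — telescoping by construction.


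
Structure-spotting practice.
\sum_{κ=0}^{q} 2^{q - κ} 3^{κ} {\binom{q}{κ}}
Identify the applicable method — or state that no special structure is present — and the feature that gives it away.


Diagnosis: the binomial theorem — terms weighting {\binom{q}{κ}} against matched powers of 3 and 2 reassemble into (3 + 2)^q by the binomial theorem.


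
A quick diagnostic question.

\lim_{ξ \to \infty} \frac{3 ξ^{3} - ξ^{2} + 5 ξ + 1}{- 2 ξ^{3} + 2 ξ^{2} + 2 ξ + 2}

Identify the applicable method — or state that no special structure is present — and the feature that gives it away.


Verdict: dominant-term comparison — growth-rate triage: the leading powers of ξ decide the limit, everything else is noise. l'Hôpital's at-infinity variant applies to the expression viewed as a single quotient; the leading-term comparison is the direct route.


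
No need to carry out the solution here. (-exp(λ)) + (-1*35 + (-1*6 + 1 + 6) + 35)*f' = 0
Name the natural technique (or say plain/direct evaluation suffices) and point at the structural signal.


Verdict: no special technique — with f absent the equation is not coupled at all: direct integration in λ.


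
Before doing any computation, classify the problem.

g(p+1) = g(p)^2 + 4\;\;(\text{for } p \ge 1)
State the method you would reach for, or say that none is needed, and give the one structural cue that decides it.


Method: no special technique — the sequence value feeds back through itself nonlinearly — linear superposition fails, and every superposition-based closed form fails with it.


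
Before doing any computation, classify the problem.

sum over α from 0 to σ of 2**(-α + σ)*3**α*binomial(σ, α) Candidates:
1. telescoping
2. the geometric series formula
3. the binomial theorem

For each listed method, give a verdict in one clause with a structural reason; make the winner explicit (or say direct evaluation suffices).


Method: the binomial theorem — binomial coefficients against complementary powers of 3 and 2: recognize the binomial expansion and resum.
- telescoping — the terms as presented offer no neighboring cancellation — a telescoping rewrite may exist, but the displayed structure does not hand one over.
- the geometric series formula — there is no constant term-to-term ratio.
- the binomial theorem: applies; the problem has the shape this method handles.


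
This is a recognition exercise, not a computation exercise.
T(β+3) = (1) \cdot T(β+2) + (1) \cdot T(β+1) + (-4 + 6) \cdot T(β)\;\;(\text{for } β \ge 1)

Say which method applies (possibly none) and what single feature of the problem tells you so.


Verdict: the characteristic-root method — the recurrence treats every index alike (constant coefficients, no forcing) — precisely the regime where r^β trials close it.


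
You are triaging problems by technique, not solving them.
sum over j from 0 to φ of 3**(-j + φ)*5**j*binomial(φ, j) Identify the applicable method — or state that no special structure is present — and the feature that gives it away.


Best approach: the binomial theorem — the binomial coefficients weight matched powers of 5 and 3, which is exactly the expansion of a binomial power.


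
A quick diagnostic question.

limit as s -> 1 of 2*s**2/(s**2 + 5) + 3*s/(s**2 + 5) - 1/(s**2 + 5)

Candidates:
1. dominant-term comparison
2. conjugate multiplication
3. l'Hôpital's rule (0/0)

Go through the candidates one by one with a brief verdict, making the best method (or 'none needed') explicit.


Diagnosis: no special technique — the expression is continuous at the evaluation point — substitute directly; no indeterminate form appears.
- dominant-term comparison: this limit is not decided by comparing leading-term growth at infinity.
- conjugate multiplication: rationalization has no target — no divergent radical difference appears.
- l'Hôpital's rule (0/0): evaluation at the point is determinate, so the rule has nothing to repair.


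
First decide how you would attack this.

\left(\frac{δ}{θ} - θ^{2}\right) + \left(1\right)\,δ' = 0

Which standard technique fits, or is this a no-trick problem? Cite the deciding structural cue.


Diagnosis: a linear integrating factor — linear in the unknown with genuine forcing: multiply through by the exponential of the integrated coefficient and the left side closes into one derivative.


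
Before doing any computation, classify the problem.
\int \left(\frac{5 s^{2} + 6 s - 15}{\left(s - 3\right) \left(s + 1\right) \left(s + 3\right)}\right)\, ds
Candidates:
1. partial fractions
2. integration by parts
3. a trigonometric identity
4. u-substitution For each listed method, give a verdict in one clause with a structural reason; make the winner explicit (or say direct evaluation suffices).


Best approach: partial fractions — a proper rational integrand whose denominator splits into simpler factors — decompose into partial fractions first.
- partial fractions: applicable, and directly so.
- integration by parts: there is no nonconstant-polynomial-times-kernel split with an exp, sine, cosine (degree-1 argument), or logarithm partner.
- a trigonometric identity: there is no trigonometric structure at all — the integrand carries no sine or cosine to rewrite.
- u-substitution — no subexpression of the integrand pairs with its own derivative as a factor — individual terms may offer their own substitutions, but any change of variable covering the whole integral would have to be constructed from outside the expression.


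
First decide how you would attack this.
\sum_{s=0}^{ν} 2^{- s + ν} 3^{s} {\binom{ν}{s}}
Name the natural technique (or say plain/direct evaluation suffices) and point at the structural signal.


Method: the binomial theorem — the summand is term s of a binomial expansion in 3 and 2; the whole sum is a single power.


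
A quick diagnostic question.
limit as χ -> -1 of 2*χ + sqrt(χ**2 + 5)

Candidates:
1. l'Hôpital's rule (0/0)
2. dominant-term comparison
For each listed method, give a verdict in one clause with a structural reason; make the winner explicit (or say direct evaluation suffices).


Method: no special technique — no vanishing denominator and no indeterminate clash at the point — evaluation is immediate.
- l'Hôpital's rule (0/0) — substituting the point gives a finite value outright — there is no indeterminate clash to repair.
- dominant-term comparison — no dominant-degree comparison decides it.


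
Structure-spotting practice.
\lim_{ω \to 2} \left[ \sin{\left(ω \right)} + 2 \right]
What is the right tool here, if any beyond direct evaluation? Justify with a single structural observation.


Technique: no special technique — no denominator vanishes and nothing blows up at 2: direct substitution is the whole computation.


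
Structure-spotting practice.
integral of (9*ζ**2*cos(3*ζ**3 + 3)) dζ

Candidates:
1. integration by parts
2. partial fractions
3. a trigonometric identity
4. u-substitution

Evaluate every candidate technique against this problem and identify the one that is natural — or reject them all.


Method: u-substitution — structure check: outer function, inner expression 3*ζ**3 + 3, inner derivative as a factor — the classic u = 3*ζ**3 + 3 pattern.
- integration by parts — a polynomial factor is present, but its partner is not an exp, sine, or cosine of a degree-1 argument, nor a logarithm.
- partial fractions: the expression is not a ratio of polynomials that decomposes further.
- a trigonometric identity — no even trigonometric power and no product of distinct frequencies to rewrite.
- u-substitution — yes — fits the structure here.


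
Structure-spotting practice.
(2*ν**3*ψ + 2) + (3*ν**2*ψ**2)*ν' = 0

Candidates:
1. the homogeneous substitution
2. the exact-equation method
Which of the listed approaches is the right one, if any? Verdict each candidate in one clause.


Verdict: the exact-equation method — 2*ν**3*ψ + 2 and 3*ν**2*ψ**2 pass the exactness check on the nose, so no integrating factor in ψ or ν is needed at all.
- the homogeneous substitution — solved for the derivative, the right side changes under joint scaling of the two variables.
- the exact-equation method — a fit — the right tool for this form.


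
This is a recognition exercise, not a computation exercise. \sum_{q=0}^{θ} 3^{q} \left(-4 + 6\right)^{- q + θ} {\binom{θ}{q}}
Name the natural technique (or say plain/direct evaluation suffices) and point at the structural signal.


Verdict: the binomial theorem — the summand is term q of a binomial expansion in 3 and (-4 + 6); the whole sum is a single power.


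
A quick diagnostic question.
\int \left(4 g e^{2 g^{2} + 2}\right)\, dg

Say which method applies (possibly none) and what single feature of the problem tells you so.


Technique: u-substitution — collected, the integrand has one factor that is, up to a constant, the derivative of an inner expression the rest depends on — substitute for that inner expression.


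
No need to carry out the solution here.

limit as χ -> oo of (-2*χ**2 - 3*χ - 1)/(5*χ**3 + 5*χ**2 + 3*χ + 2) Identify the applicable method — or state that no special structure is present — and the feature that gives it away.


Technique: dominant-term comparison — growth-rate triage: the leading powers of χ decide the limit, everything else is noise. Viewed as a single quotient this is an ∞/∞ form — an at-infinity application of l'Hôpital's rule would also resolve it; comparing leading growth reads the answer without differentiating.


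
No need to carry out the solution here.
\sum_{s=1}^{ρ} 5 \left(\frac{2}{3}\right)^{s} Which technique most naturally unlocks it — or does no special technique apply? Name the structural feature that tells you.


Technique: the geometric series formula — each term is \frac{2}{3} times the previous one, so the geometric-series formula applies directly.


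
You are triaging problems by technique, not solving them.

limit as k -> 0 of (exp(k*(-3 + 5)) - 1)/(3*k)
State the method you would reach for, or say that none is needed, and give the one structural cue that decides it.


Technique: l'Hôpital's rule (0/0) — numerator and denominator both vanish at 0 — a genuine 0/0 form, which is exactly when l'Hôpital applies. Known elementary limits would finish this too — the rule just bypasses the case analysis.


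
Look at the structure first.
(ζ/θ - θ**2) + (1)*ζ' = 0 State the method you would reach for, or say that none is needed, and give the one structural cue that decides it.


Best approach: a linear integrating factor — linear in the unknown with genuine forcing: multiply through by the exponential of the integrated coefficient and the left side closes into one derivative.


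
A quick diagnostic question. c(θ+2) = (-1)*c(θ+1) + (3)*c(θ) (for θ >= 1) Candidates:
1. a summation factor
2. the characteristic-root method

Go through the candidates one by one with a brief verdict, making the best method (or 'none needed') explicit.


Verdict: the characteristic-root method — fixed numeric weights on consecutive terms and no forcing term added: the root method in its home territory.
- a summation factor — a summation factor telescopes one-step recursions; this one carries higher-order memory.
- the characteristic-root method — applies; the problem has the shape this method handles.


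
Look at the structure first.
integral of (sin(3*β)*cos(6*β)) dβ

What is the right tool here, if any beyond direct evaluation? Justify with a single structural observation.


Technique: a trigonometric identity — apply product-to-sum to sin(3*β)*cos(6*β): two clean single-angle terms replace one awkward product.


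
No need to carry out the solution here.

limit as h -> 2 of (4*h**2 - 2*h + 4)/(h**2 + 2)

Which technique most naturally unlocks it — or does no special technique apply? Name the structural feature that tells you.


Diagnosis: no special technique — the function is continuous at 2; evaluation is itself the limit, no machinery required.


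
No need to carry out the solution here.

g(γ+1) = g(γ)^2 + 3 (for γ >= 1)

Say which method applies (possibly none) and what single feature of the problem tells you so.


Best approach: no special technique — the recurrence is nonlinear in the sequence terms; no linear-recurrence method fits it as written — one iterates or studies it directly.


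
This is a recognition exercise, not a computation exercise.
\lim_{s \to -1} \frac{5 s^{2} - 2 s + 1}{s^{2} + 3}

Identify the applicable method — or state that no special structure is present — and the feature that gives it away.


Technique: no special technique — no vanishing denominator and no indeterminate clash at the point — evaluation is immediate.


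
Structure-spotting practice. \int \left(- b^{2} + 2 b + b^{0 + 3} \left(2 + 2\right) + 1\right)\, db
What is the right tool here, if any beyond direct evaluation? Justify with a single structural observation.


Diagnosis: no special technique — every term is a constant multiple of a power of b; term-wise power-rule integration needs no preliminary transformation.


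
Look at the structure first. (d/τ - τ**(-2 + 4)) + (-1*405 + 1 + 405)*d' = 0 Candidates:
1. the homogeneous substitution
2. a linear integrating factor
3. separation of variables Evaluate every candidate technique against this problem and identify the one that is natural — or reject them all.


Best approach: a linear integrating factor — the unknown enters only to the first power against a nonzero forcing term — the integrating-factor template applies directly.
- the homogeneous substitution — the slope does not depend on the ratio of the variables alone.
- a linear integrating factor — yes — fits the structure here.
- separation of variables: the two dependences are entangled, not a clean product of one-variable pieces.


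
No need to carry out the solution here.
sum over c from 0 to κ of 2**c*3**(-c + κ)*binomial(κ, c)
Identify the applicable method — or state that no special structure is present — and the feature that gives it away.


Diagnosis: the binomial theorem — the summand is term c of a binomial expansion in 2 and 3; the whole sum is a single power.


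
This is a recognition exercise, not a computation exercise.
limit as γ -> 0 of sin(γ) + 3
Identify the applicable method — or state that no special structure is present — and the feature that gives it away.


Technique: no special technique — the expression is continuous at the evaluation point — substitute directly; no indeterminate form appears.


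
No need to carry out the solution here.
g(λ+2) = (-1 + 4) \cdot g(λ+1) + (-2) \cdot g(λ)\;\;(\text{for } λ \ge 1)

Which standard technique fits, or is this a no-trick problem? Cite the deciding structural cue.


Verdict: the characteristic-root method — no index-dependence in the weights and nothing inhomogeneous: classic characteristic-equation setup.


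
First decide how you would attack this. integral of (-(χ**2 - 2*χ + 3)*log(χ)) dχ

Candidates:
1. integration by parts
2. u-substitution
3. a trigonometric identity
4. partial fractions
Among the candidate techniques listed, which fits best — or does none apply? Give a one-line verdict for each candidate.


Method: integration by parts — take log(χ) as the piece to differentiate: what remains is a power-rule integral in disguise.
- integration by parts — a fit — the right tool for this form.
- u-substitution — no subexpression of the integrand serves as a whole-integral substitution inner — individual terms may offer their own, but none carries its derivative as a factor of the full integrand; a working change of variable would have to be constructed from outside the expression.
- a trigonometric identity: there is no trigonometric structure at all — the integrand carries no sine or cosine to rewrite.
- partial fractions: there is no rational-function structure to decompose.


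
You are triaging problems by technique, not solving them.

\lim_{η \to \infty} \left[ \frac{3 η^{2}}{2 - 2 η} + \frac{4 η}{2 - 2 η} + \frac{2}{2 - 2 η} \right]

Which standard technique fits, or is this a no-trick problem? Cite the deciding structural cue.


Technique: dominant-term comparison — as η grows, only the highest-degree terms matter — compare leading terms and read the limit off. As a single quotient, the ∞/∞ shape would yield to repeated differentiation as well — the growth comparison gets there in one look.


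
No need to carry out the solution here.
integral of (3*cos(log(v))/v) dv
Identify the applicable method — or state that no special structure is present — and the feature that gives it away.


Method: u-substitution — read it as f(log(v)) times a constant multiple of d(log(v)): one substitution, u = log(v), finishes it.


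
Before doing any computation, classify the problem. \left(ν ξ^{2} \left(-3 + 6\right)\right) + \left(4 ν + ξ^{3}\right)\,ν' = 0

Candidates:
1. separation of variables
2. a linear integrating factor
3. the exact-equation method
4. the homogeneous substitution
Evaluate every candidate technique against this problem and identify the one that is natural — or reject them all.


Diagnosis: the exact-equation method — equality of cross partials is the green light — assemble the potential function term by term.
- separation of variables — the two dependences do not factor apart.
- a linear integrating factor: the unknown enters nonlinearly (through a power, a denominator, or a transcendental function), which the linear integrating-factor recipe cannot absorb as-is — any repair would come from a preliminary substitution, not the factor.
- the exact-equation method — a fit — the right tool for this form.
- the homogeneous substitution — the ratio substitution does not collapse this equation.


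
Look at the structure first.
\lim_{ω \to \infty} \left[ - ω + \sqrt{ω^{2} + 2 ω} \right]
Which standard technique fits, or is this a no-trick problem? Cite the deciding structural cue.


Best approach: conjugate multiplication — the difference \sqrt{ω^{2} + 2 ω} - ω is an ∞ − ∞ stalemate; its conjugate partner breaks the tie.


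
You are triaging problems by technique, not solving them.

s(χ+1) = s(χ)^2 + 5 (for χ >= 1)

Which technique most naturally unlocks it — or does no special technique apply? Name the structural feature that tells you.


Technique: no special technique — the new term depends nonlinearly on the old ones, which disqualifies every superposition-based technique.


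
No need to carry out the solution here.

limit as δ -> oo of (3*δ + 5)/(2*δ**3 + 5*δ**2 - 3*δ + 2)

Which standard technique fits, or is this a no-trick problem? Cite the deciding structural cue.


Diagnosis: dominant-term comparison — as δ grows, only the highest-degree terms matter — compare leading terms and read the limit off. Differentiating the expression as a single quotient would eventually settle it as well; matching dominant growth settles it immediately.


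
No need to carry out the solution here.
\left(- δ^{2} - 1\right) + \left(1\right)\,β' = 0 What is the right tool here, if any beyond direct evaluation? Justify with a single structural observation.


Method: no special technique — the slope is a pure function of δ; integrate both sides and be done.


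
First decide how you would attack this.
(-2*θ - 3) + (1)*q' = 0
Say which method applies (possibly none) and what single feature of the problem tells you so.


Diagnosis: no special technique — solved for the derivative, no q appears — this is antidifferentiation in θ wearing ODE clothing.


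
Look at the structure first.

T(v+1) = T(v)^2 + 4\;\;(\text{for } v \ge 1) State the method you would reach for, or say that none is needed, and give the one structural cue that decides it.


Technique: no special technique — nonlinear feedback in the recursion rules out every root- or factor-based technique.


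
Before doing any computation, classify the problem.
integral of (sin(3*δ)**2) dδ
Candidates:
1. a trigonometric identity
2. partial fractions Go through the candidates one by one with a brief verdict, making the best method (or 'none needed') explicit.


Best approach: a trigonometric identity — reduce sin(3*δ)**2 with the power-reduction formula and the integral becomes first-degree trigonometry.
- a trigonometric identity — applicable, and directly so.
- partial fractions: the expression is not a ratio of polynomials that decomposes further.


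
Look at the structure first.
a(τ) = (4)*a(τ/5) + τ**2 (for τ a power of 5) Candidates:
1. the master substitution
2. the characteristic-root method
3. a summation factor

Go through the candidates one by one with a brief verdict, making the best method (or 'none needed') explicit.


Technique: the master substitution — a divide-and-conquer shape: argument τ/5, so change variables with τ = 5^m and solve the linear version.
- the master substitution — applies; the problem has the shape this method handles.
- the characteristic-root method: a divided-index call is not the fixed-shift linear shape that characteristic roots solve.
- a summation factor: a divided-index call is outside the fixed-shift first-order family a summation factor normalizes.


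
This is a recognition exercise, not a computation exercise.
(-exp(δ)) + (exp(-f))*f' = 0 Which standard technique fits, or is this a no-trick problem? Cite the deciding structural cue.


Method: separation of variables — one side of the product carries the independent variable, the other the unknown — the textbook separation shape. The equation is exact as it stands too — a potential function exists — though separation reads the split structure directly.


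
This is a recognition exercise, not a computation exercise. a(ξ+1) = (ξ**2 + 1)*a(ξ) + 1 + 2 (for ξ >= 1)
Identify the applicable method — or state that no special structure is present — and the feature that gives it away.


Technique: a summation factor — one step of memory with a weight ξ**2 + 1 that changes as the index grows — the summation-factor construction is built for this.


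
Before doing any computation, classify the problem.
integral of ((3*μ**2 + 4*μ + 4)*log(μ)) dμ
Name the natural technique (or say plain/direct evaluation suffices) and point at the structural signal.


Best approach: integration by parts — with u = log(μ) the logarithm disappears after one differentiation, leaving a power-rule integral.


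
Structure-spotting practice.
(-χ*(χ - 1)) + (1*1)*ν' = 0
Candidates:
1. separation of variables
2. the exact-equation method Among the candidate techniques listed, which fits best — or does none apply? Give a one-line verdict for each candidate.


Best approach: no special technique — with ν absent the equation is not coupled at all: direct integration in χ.
- separation of variables: separation is only trivially available — with the unknown absent from the slope this is a direct integration, not a separation problem.
- the exact-equation method: the unknown never enters the equation — exactness holds emptily, with nothing for the method to add.


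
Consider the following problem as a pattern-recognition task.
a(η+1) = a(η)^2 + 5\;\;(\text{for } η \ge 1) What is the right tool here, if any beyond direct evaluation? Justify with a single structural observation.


Diagnosis: no special technique — once the recursion is nonlinear, characteristic roots, master substitutions, and summation factors are all off the table.


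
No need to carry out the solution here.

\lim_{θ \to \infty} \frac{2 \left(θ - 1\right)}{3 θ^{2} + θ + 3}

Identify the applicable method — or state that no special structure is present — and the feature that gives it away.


Technique: dominant-term comparison — growth-rate triage: the leading powers of θ decide the limit, everything else is noise. Differentiating the expression as a single quotient would eventually settle it as well; matching dominant growth settles it immediately.


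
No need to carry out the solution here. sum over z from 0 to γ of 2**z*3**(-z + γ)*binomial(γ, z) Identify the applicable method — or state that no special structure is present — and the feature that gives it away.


Diagnosis: the binomial theorem — the binomial coefficients weight matched powers of 2 and 3, which is exactly the expansion of a binomial power.


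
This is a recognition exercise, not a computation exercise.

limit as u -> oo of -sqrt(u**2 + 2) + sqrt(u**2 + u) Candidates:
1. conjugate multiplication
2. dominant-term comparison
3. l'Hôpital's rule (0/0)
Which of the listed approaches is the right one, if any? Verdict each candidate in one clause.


Verdict: conjugate multiplication — an infinity-minus-infinity difference with a surviving radical — multiply by the conjugate to cancel the divergence.
- conjugate multiplication: a fit — the right tool for this form.
- dominant-term comparison: leading-power comparison does not apply to this form.
- l'Hôpital's rule (0/0) — no quotient structure at all: the clash is ∞ minus ∞, which rationalizing converts into a tractable ratio.


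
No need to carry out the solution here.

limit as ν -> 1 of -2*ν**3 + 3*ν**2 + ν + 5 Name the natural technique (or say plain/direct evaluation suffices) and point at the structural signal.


Technique: no special technique — the expression is continuous at the evaluation point — substitute directly; no indeterminate form appears.


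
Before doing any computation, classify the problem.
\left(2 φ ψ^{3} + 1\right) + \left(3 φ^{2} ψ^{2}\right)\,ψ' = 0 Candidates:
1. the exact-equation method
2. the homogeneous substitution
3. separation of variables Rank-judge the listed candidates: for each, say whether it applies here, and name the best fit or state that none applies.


Diagnosis: the exact-equation method — the cross partial derivatives of 2 φ ψ^{3} + 1 and 3 φ^{2} ψ^{2} agree, so the left side is the total differential of one potential in φ and ψ.
- the exact-equation method — applicable, and directly so.
- the homogeneous substitution — the slope is not a function of the ratio of the variables alone.
- separation of variables — no division isolates the independent variable from the unknown.


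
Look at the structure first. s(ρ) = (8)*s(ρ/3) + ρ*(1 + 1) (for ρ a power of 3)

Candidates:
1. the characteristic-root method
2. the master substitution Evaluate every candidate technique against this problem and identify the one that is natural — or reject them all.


Verdict: the master substitution — index division is the fingerprint: ρ/3 in the recursive call means substitute ρ = 3^m.
- the characteristic-root method: a divided-index call is not the fixed-shift linear shape that characteristic roots solve.
- the master substitution: yes, a natural case for it.
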